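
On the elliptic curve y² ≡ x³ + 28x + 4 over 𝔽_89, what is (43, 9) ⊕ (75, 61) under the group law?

(43, 9) + (75, 61). λ = (61 - 9)/(75 - 43) ≡ 52/32 mod 89. 32⁻¹ ≡ 64 (mod 89), so λ ≡ 35.
  x = λ² - 43 - 75 = 1225 - 118 ≡ 39; y = λ·(43 - 39) - 9 ≡ 42. → (39, 42)

(39, 42)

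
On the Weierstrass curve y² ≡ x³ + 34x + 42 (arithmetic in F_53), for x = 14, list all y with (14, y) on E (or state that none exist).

20, 33

x³ + 34x + 42 = 3262 ≡ 29 (mod 53).
Square roots of 29 mod 53: 20 and 33 (since 20² = 400 ≡ 29).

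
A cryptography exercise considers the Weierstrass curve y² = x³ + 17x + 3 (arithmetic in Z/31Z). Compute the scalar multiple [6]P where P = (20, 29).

Repeated addition: build up to 6P.
2P: tangent at (20, 29): λ = (3·20² + 17)/(2·29) ≡ 8/27. 27⁻¹ ≡ 23 (mod 31), so λ ≡ 8·23 ≡ 29.
  x = λ² - 20 - 20 = 841 - 40 ≡ 26; y = λ·(20 - 26) - 29 ≡ 14. → (26, 14)
3P: (26, 14) + (20, 29). λ = (29 - 14)/(20 - 26) ≡ 15/25 mod 31. 25⁻¹ ≡ 5 (mod 31) since 25·5 = 125 ≡ 1, so λ ≡ 13.
  x = λ² - 26 - 20 = 169 - 46 ≡ 30; y = λ·(26 - 30) - 14 ≡ 27. → (30, 27)
4P: (30, 27) + (20, 29). λ = (29 - 27)/(20 - 30) ≡ 2/21 mod 31. 21⁻¹ ≡ 3 (mod 31) since 21·3 = 63 ≡ 1, so λ ≡ 6.
  x = λ² - 30 - 20 = 36 - 50 ≡ 17; y = λ·(30 - 17) - 27 ≡ 20. → (17, 20)
5P: (17, 20) + (20, 29). λ = (29 - 20)/(20 - 17) ≡ 9/3 mod 31. 3⁻¹ ≡ 21 (mod 31) since 3·21 = 63 ≡ 1, so λ ≡ 3.
  x = λ² - 17 - 20 = 9 - 37 ≡ 3; y = λ·(17 - 3) - 20 ≡ 22. → (3, 22)
6P: (3, 22) + (20, 29). λ = (29 - 22)/(20 - 3) ≡ 7/17 mod 31. 17⁻¹ ≡ 11 (mod 31), so λ ≡ 15.
  x = λ² - 3 - 20 = 225 - 23 ≡ 16; y = λ·(3 - 16) - 22 ≡ 0. → (16, 0)

(16, 0)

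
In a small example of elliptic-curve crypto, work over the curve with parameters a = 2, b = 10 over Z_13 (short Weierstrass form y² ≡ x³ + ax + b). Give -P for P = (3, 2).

-(3, 2) = (3, -2 mod 13) = (3, 11).

(3, 11)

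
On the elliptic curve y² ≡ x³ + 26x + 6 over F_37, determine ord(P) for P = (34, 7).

2P: tangent at (34, 7): λ = (3·34² + 26)/(2·7) ≡ 16/14. 14⁻¹ ≡ 8 (mod 37), so λ ≡ 16·8 ≡ 17.
  x = λ² - 34 - 34 = 289 - 68 ≡ 36; y = λ·(34 - 36) - 7 ≡ 33. → (36, 33)
3P: (36, 33) + (34, 7). λ = (7 - 33)/(34 - 36) ≡ 11/35 mod 37. 35⁻¹ ≡ 18 (mod 37) since 35·18 = 630 ≡ 1, so λ ≡ 13.
  x = λ² - 36 - 34 = 169 - 70 ≡ 25; y = λ·(36 - 25) - 33 ≡ 36. → (25, 36)
4P: (25, 36) + (34, 7). λ = (7 - 36)/(34 - 25) ≡ 8/9 mod 37. 9⁻¹ ≡ 33 (mod 37) since 9·33 = 297 ≡ 1, so λ ≡ 5.
  x = λ² - 25 - 34 = 25 - 59 ≡ 3; y = λ·(25 - 3) - 36 ≡ 0. → (3, 0)
5P: (3, 0) + (34, 7). λ = (7 - 0)/(34 - 3) ≡ 7/31 mod 37. 31⁻¹ ≡ 6 (mod 37) since 31·6 = 186 ≡ 1, so λ ≡ 5.
  x = λ² - 3 - 34 = 25 - 37 ≡ 25; y = λ·(3 - 25) - 0 ≡ 1. → (25, 1)
6P: (25, 1) + (34, 7). λ = (7 - 1)/(34 - 25) ≡ 6/9 mod 37. 9⁻¹ ≡ 33 (mod 37) since 9·33 = 297 ≡ 1, so λ ≡ 13.
  x = λ² - 25 - 34 = 169 - 59 ≡ 36; y = λ·(25 - 36) - 1 ≡ 4. → (36, 4)
7P: (36, 4) + (34, 7). λ = (7 - 4)/(34 - 36) ≡ 3/35 mod 37. 35⁻¹ ≡ 18 (mod 37), so λ ≡ 17.
  x = λ² - 36 - 34 = 289 - 70 ≡ 34; y = λ·(36 - 34) - 4 ≡ 30. → (34, 30)
8P: (34, 30) + (34, 7): same x and y₁ ≡ -y₂, so the sum is O.
8P = O, so the order is 8.

8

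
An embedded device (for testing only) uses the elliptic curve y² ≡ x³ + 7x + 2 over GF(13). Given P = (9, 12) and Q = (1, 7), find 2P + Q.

(4, 4)

First 2P:
Repeated addition: build up to 2P.
2P: tangent at (9, 12): λ = (3·9² + 7)/(2·12) ≡ 3/11. 11⁻¹ ≡ 6 (mod 13) since 11·6 = 66 ≡ 1, so λ ≡ 3·6 ≡ 5.
  x = λ² - 9 - 9 = 25 - 18 ≡ 7; y = λ·(9 - 7) - 12 ≡ 11. → (7, 11)
2P = (7, 11).
Finally 2P + Q:
(7, 11) + (1, 7). λ = (7 - 11)/(1 - 7) ≡ 9/7 mod 13. 7⁻¹ ≡ 2 (mod 13), so λ ≡ 5.
  x = λ² - 7 - 1 = 25 - 8 ≡ 4; y = λ·(7 - 4) - 11 ≡ 4. → (4, 4)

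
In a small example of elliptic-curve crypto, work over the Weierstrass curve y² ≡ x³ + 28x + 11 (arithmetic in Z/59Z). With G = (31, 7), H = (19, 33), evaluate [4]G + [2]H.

(52, 48)

First 4G:
Repeated addition: build up to 4G.
2G: tangent at (31, 7): λ = (3·31² + 28)/(2·7) ≡ 20/14. 14⁻¹ ≡ 38 (mod 59), so λ ≡ 20·38 ≡ 52.
  x = λ² - 31 - 31 = 2704 - 62 ≡ 46; y = λ·(31 - 46) - 7 ≡ 39. → (46, 39)
3G: (46, 39) + (31, 7). λ = (7 - 39)/(31 - 46) ≡ 27/44 mod 59. 44⁻¹ ≡ 55 (mod 59), so λ ≡ 10.
  x = λ² - 46 - 31 = 100 - 77 ≡ 23; y = λ·(46 - 23) - 39 ≡ 14. → (23, 14)
4G: (23, 14) + (31, 7). λ = (7 - 14)/(31 - 23) ≡ 52/8 mod 59. 8⁻¹ ≡ 37 (mod 59), so λ ≡ 36.
  x = λ² - 23 - 31 = 1296 - 54 ≡ 3; y = λ·(23 - 3) - 14 ≡ 57. → (3, 57)
4G = (3, 57).
Next 2H:
Repeated addition: build up to 2H.
2H: tangent at (19, 33): λ = (3·19² + 28)/(2·33) ≡ 49/7. 7⁻¹ ≡ 17 (mod 59), so λ ≡ 49·17 ≡ 7.
  x = λ² - 19 - 19 = 49 - 38 ≡ 11; y = λ·(19 - 11) - 33 ≡ 23. → (11, 23)
2H = (11, 23).
Finally 4G + 2H:
(3, 57) + (11, 23). λ = (23 - 57)/(11 - 3) ≡ 25/8 mod 59. 8⁻¹ ≡ 37 (mod 59), so λ ≡ 40.
  x = λ² - 3 - 11 = 1600 - 14 ≡ 52; y = λ·(3 - 52) - 57 ≡ 48. → (52, 48)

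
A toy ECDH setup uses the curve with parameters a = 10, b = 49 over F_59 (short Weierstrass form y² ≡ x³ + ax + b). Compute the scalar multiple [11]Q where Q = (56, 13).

Double-and-add on 11 = (1011)₂. Start with Q = (56, 13) for the leading 1-bit.
double: tangent at (56, 13): λ = (3·56² + 10)/(2·13) ≡ 37/26. 26⁻¹ ≡ 25 (mod 59) since 26·25 = 650 ≡ 1, so λ ≡ 37·25 ≡ 40.
  x = λ² - 56 - 56 = 1600 - 112 ≡ 13; y = λ·(56 - 13) - 13 ≡ 55. → (13, 55)
double: tangent at (13, 55): λ = (3·13² + 10)/(2·55) ≡ 45/51. 51⁻¹ ≡ 22 (mod 59), so λ ≡ 45·22 ≡ 46.
  x = λ² - 13 - 13 = 2116 - 26 ≡ 25; y = λ·(13 - 25) - 55 ≡ 42. → (25, 42)
add Q: (25, 42) + (56, 13). λ = (13 - 42)/(56 - 25) ≡ 30/31 mod 59. 31⁻¹ ≡ 40 (mod 59), so λ ≡ 20.
  x = λ² - 25 - 56 = 400 - 81 ≡ 24; y = λ·(25 - 24) - 42 ≡ 37. → (24, 37)
double: tangent at (24, 37): λ = (3·24² + 10)/(2·37) ≡ 27/15. 15⁻¹ ≡ 4 (mod 59), so λ ≡ 27·4 ≡ 49.
  x = λ² - 24 - 24 = 2401 - 48 ≡ 52; y = λ·(24 - 52) - 37 ≡ 7. → (52, 7)
add Q: (52, 7) + (56, 13). λ = (13 - 7)/(56 - 52) ≡ 6/4 mod 59. 4⁻¹ ≡ 15 (mod 59) since 4·15 = 60 ≡ 1, so λ ≡ 31.
  x = λ² - 52 - 56 = 961 - 108 ≡ 27; y = λ·(52 - 27) - 7 ≡ 1. → (27, 1)

(27, 1)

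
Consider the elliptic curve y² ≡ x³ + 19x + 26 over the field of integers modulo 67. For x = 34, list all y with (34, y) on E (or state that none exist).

x³ + 19x + 26 = 39976 ≡ 44 (mod 67).
44 is a non-residue mod 67; no y exists.

none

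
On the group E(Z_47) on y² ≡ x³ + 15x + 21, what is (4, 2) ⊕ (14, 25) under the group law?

(4, 2) + (14, 25). λ = (25 - 2)/(14 - 4) ≡ 23/10 mod 47. 10⁻¹ ≡ 33 (mod 47) since 10·33 = 330 ≡ 1, so λ ≡ 7.
  x = λ² - 4 - 14 = 49 - 18 ≡ 31; y = λ·(4 - 31) - 2 ≡ 44. → (31, 44)

(31, 44)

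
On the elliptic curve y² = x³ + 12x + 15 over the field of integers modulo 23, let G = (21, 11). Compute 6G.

(19, 8)

Double-and-add on 6 = (110)₂. Start with G = (21, 11) for the leading 1-bit.
double: tangent at (21, 11): λ = (3·21² + 12)/(2·11) ≡ 1/22. 22⁻¹ ≡ 22 (mod 23), so λ ≡ 1·22 ≡ 22.
  x = λ² - 21 - 21 = 484 - 42 ≡ 5; y = λ·(21 - 5) - 11 ≡ 19. → (5, 19)
add G: (5, 19) + (21, 11). λ = (11 - 19)/(21 - 5) ≡ 15/16 mod 23. 16⁻¹ ≡ 13 (mod 23), so λ ≡ 11.
  x = λ² - 5 - 21 = 121 - 26 ≡ 3; y = λ·(5 - 3) - 19 ≡ 3. → (3, 3)
double: tangent at (3, 3): λ = (3·3² + 12)/(2·3) ≡ 16/6. 6⁻¹ ≡ 4 (mod 23), so λ ≡ 16·4 ≡ 18.
  x = λ² - 3 - 3 = 324 - 6 ≡ 19; y = λ·(3 - 19) - 3 ≡ 8. → (19, 8)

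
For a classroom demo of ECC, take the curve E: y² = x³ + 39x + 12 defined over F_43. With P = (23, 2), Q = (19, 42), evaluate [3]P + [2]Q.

First 3P:
Repeated addition: build up to 3P.
2P: tangent at (23, 2): λ = (3·23² + 39)/(2·2) ≡ 35/4. 4⁻¹ ≡ 11 (mod 43), so λ ≡ 35·11 ≡ 41.
  x = λ² - 23 - 23 = 1681 - 46 ≡ 1; y = λ·(23 - 1) - 2 ≡ 40. → (1, 40)
3P: (1, 40) + (23, 2). λ = (2 - 40)/(23 - 1) ≡ 5/22 mod 43. 22⁻¹ ≡ 2 (mod 43), so λ ≡ 10.
  x = λ² - 1 - 23 = 100 - 24 ≡ 33; y = λ·(1 - 33) - 40 ≡ 27. → (33, 27)
3P = (33, 27).
Next 2Q:
Repeated addition: build up to 2Q.
2Q: tangent at (19, 42): λ = (3·19² + 39)/(2·42) ≡ 4/41. 41⁻¹ ≡ 21 (mod 43) since 41·21 = 861 ≡ 1, so λ ≡ 4·21 ≡ 41.
  x = λ² - 19 - 19 = 1681 - 38 ≡ 9; y = λ·(19 - 9) - 42 ≡ 24. → (9, 24)
2Q = (9, 24).
Finally 3P + 2Q:
(33, 27) + (9, 24). λ = (24 - 27)/(9 - 33) ≡ 40/19 mod 43. 19⁻¹ ≡ 34 (mod 43) since 19·34 = 646 ≡ 1, so λ ≡ 27.
  x = λ² - 33 - 9 = 729 - 42 ≡ 42; y = λ·(33 - 42) - 27 ≡ 31. → (42, 31)

(42, 31)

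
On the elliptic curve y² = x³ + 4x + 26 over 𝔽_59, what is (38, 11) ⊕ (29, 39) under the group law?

(38, 11) + (29, 39). λ = (39 - 11)/(29 - 38) ≡ 28/50 mod 59. 50⁻¹ ≡ 13 (mod 59), so λ ≡ 10.
  x = λ² - 38 - 29 = 100 - 67 ≡ 33; y = λ·(38 - 33) - 11 ≡ 39. → (33, 39)

(33, 39)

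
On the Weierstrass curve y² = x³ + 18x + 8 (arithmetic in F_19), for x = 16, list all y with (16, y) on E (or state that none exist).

x³ + 18x + 8 = 4392 ≡ 3 (mod 19).
3 is a non-residue mod 19; no y exists.

none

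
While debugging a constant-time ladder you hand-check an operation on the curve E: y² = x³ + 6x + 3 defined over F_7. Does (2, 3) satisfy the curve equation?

y² = 3² ≡ 2; x³ + 6x + 3 = 23 ≡ 2 (mod 7). 2 = 2.

yes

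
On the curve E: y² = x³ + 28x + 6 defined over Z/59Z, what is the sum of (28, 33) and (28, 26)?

O

The two points share x = 28 and their y-coordinates satisfy 33 + 26 ≡ 0 (mod 59), so they are inverses. Their sum is the point at infinity.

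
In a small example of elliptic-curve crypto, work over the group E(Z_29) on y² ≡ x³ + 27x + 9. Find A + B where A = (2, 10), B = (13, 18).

(2, 10) + (13, 18). λ = (18 - 10)/(13 - 2) ≡ 8/11 mod 29. 11⁻¹ ≡ 8 (mod 29) since 11·8 = 88 ≡ 1, so λ ≡ 6.
  x = λ² - 2 - 13 = 36 - 15 ≡ 21; y = λ·(2 - 21) - 10 ≡ 21. → (21, 21)

(21, 21)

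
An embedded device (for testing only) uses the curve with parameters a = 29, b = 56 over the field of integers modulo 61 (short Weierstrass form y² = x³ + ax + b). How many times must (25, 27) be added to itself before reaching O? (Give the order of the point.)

2P: tangent at (25, 27): λ = (3·25² + 29)/(2·27) ≡ 13/54. 54⁻¹ ≡ 26 (mod 61) since 54·26 = 1404 ≡ 1, so λ ≡ 13·26 ≡ 33.
  x = λ² - 25 - 25 = 1089 - 50 ≡ 2; y = λ·(25 - 2) - 27 ≡ 0. → (2, 0)
3P: (2, 0) + (25, 27). λ = (27 - 0)/(25 - 2) ≡ 27/23 mod 61. 23⁻¹ ≡ 8 (mod 61), so λ ≡ 33.
  x = λ² - 2 - 25 = 1089 - 27 ≡ 25; y = λ·(2 - 25) - 0 ≡ 34. → (25, 34)
4P: (25, 34) + (25, 27): same x and y₁ ≡ -y₂, so the sum is O.
4P = O, so the order is 4.

4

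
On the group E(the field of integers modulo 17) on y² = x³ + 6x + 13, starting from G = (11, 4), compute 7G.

(4, 13)

Repeated addition: build up to 7G.
2G: tangent at (11, 4): λ = (3·11² + 6)/(2·4) ≡ 12/8. 8⁻¹ ≡ 15 (mod 17) since 8·15 = 120 ≡ 1, so λ ≡ 12·15 ≡ 10.
  x = λ² - 11 - 11 = 100 - 22 ≡ 10; y = λ·(11 - 10) - 4 ≡ 6. → (10, 6)
3G: (10, 6) + (11, 4). λ = (4 - 6)/(11 - 10) ≡ 15/1 mod 17. 1⁻¹ ≡ 1 (mod 17), so λ ≡ 15.
  x = λ² - 10 - 11 = 225 - 21 ≡ 0; y = λ·(10 - 0) - 6 ≡ 8. → (0, 8)
4G: (0, 8) + (11, 4). λ = (4 - 8)/(11 - 0) ≡ 13/11 mod 17. 11⁻¹ ≡ 14 (mod 17), so λ ≡ 12.
  x = λ² - 0 - 11 = 144 - 11 ≡ 14; y = λ·(0 - 14) - 8 ≡ 11. → (14, 11)
5G: (14, 11) + (11, 4). λ = (4 - 11)/(11 - 14) ≡ 10/14 mod 17. 14⁻¹ ≡ 11 (mod 17), so λ ≡ 8.
  x = λ² - 14 - 11 = 64 - 25 ≡ 5; y = λ·(14 - 5) - 11 ≡ 10. → (5, 10)
6G: (5, 10) + (11, 4). λ = (4 - 10)/(11 - 5) ≡ 11/6 mod 17. 6⁻¹ ≡ 3 (mod 17), so λ ≡ 16.
  x = λ² - 5 - 11 = 256 - 16 ≡ 2; y = λ·(5 - 2) - 10 ≡ 4. → (2, 4)
7G: (2, 4) + (11, 4). λ = (4 - 4)/(11 - 2) ≡ 0/9 mod 17. 9⁻¹ ≡ 2 (mod 17), so λ ≡ 0.
  x = λ² - 2 - 11 = 0 - 13 ≡ 4; y = λ·(2 - 4) - 4 ≡ 13. → (4, 13)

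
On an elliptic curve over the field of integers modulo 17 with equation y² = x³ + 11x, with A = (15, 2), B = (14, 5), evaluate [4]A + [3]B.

(0, 0)

First 4A:
Repeated addition: build up to 4A.
2A: tangent at (15, 2): λ = (3·15² + 11)/(2·2) ≡ 6/4. 4⁻¹ ≡ 13 (mod 17) since 4·13 = 52 ≡ 1, so λ ≡ 6·13 ≡ 10.
  x = λ² - 15 - 15 = 100 - 30 ≡ 2; y = λ·(15 - 2) - 2 ≡ 9. → (2, 9)
3A: (2, 9) + (15, 2). λ = (2 - 9)/(15 - 2) ≡ 10/13 mod 17. 13⁻¹ ≡ 4 (mod 17) since 13·4 = 52 ≡ 1, so λ ≡ 6.
  x = λ² - 2 - 15 = 36 - 17 ≡ 2; y = λ·(2 - 2) - 9 ≡ 8. → (2, 8)
4A: (2, 8) + (15, 2). λ = (2 - 8)/(15 - 2) ≡ 11/13 mod 17. 13⁻¹ ≡ 4 (mod 17), so λ ≡ 10.
  x = λ² - 2 - 15 = 100 - 17 ≡ 15; y = λ·(2 - 15) - 8 ≡ 15. → (15, 15)
4A = (15, 15).
Next 3B:
Repeated addition: build up to 3B.
2B: tangent at (14, 5): λ = (3·14² + 11)/(2·5) ≡ 4/10. 10⁻¹ ≡ 12 (mod 17), so λ ≡ 4·12 ≡ 14.
  x = λ² - 14 - 14 = 196 - 28 ≡ 15; y = λ·(14 - 15) - 5 ≡ 15. → (15, 15)
3B: (15, 15) + (14, 5). λ = (5 - 15)/(14 - 15) ≡ 7/16 mod 17. 16⁻¹ ≡ 16 (mod 17) since 16·16 = 256 ≡ 1, so λ ≡ 10.
  x = λ² - 15 - 14 = 100 - 29 ≡ 3; y = λ·(15 - 3) - 15 ≡ 3. → (3, 3)
3B = (3, 3).
Finally 4A + 3B:
(15, 15) + (3, 3). λ = (3 - 15)/(3 - 15) ≡ 5/5 mod 17. 5⁻¹ ≡ 7 (mod 17) since 5·7 = 35 ≡ 1, so λ ≡ 1.
  x = λ² - 15 - 3 = 1 - 18 ≡ 0; y = λ·(15 - 0) - 15 ≡ 0. → (0, 0)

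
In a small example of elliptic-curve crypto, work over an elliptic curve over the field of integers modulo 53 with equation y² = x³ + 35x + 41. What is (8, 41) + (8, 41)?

tangent at (8, 41): λ = (3·8² + 35)/(2·41) ≡ 15/29. 29⁻¹ ≡ 11 (mod 53) since 29·11 = 319 ≡ 1, so λ ≡ 15·11 ≡ 6.
  x = λ² - 8 - 8 = 36 - 16 ≡ 20; y = λ·(8 - 20) - 41 ≡ 46. → (20, 46)

(20, 46)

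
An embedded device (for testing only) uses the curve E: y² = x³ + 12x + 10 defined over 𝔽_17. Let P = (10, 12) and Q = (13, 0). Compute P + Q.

(10, 5)

(10, 12) + (13, 0). λ = (0 - 12)/(13 - 10) ≡ 5/3 mod 17. 3⁻¹ ≡ 6 (mod 17) since 3·6 = 18 ≡ 1, so λ ≡ 13.
  x = λ² - 10 - 13 = 169 - 23 ≡ 10; y = λ·(10 - 10) - 12 ≡ 5. → (10, 5)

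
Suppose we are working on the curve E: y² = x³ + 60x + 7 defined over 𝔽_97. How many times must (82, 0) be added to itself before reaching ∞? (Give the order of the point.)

2P: (82, 0) + (82, 0): same x and y₁ ≡ -y₂, so the sum is ∞.
2P = ∞, so the order is 2.

2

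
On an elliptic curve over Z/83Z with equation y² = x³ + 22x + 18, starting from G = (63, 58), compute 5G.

(55, 62)

Repeated addition: build up to 5G.
2G: tangent at (63, 58): λ = (3·63² + 22)/(2·58) ≡ 60/33. 33⁻¹ ≡ 78 (mod 83) since 33·78 = 2574 ≡ 1, so λ ≡ 60·78 ≡ 32.
  x = λ² - 63 - 63 = 1024 - 126 ≡ 68; y = λ·(63 - 68) - 58 ≡ 31. → (68, 31)
3G: (68, 31) + (63, 58). λ = (58 - 31)/(63 - 68) ≡ 27/78 mod 83. 78⁻¹ ≡ 33 (mod 83) since 78·33 = 2574 ≡ 1, so λ ≡ 61.
  x = λ² - 68 - 63 = 3721 - 131 ≡ 21; y = λ·(68 - 21) - 31 ≡ 14. → (21, 14)
4G: (21, 14) + (63, 58). λ = (58 - 14)/(63 - 21) ≡ 44/42 mod 83. 42⁻¹ ≡ 2 (mod 83), so λ ≡ 5.
  x = λ² - 21 - 63 = 25 - 84 ≡ 24; y = λ·(21 - 24) - 14 ≡ 54. → (24, 54)
5G: (24, 54) + (63, 58). λ = (58 - 54)/(63 - 24) ≡ 4/39 mod 83. 39⁻¹ ≡ 66 (mod 83), so λ ≡ 15.
  x = λ² - 24 - 63 = 225 - 87 ≡ 55; y = λ·(24 - 55) - 54 ≡ 62. → (55, 62)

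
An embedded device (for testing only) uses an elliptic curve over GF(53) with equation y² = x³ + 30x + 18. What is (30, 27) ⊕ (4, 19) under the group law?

(30, 27) + (4, 19). λ = (19 - 27)/(4 - 30) ≡ 45/27 mod 53. 27⁻¹ ≡ 2 (mod 53) since 27·2 = 54 ≡ 1, so λ ≡ 37.
  x = λ² - 30 - 4 = 1369 - 34 ≡ 10; y = λ·(30 - 10) - 27 ≡ 24. → (10, 24)

(10, 24)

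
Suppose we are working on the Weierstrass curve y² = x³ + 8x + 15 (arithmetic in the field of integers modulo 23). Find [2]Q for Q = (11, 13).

(2, 19)

tangent at (11, 13): λ = (3·11² + 8)/(2·13) ≡ 3/3. 3⁻¹ ≡ 8 (mod 23), so λ ≡ 3·8 ≡ 1.
  x = λ² - 11 - 11 = 1 - 22 ≡ 2; y = λ·(11 - 2) - 13 ≡ 19. → (2, 19)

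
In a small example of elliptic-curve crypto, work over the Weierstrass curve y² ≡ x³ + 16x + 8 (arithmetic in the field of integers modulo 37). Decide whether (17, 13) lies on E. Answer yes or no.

no

y² = 13² ≡ 21; x³ + 16x + 8 = 5193 ≡ 13 (mod 37). 21 ≠ 13.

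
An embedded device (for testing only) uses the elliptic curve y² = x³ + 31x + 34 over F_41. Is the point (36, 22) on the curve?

y² = 22² ≡ 33; x³ + 31x + 34 = 47806 ≡ 0 (mod 41). 33 ≠ 0.

no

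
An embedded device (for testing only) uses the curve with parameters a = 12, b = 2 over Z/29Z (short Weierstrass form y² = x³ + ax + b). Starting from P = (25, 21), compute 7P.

(8, 1)

Double-and-add on 7 = (111)₂. Start with P = (25, 21) for the leading 1-bit.
double: tangent at (25, 21): λ = (3·25² + 12)/(2·21) ≡ 2/13. 13⁻¹ ≡ 9 (mod 29), so λ ≡ 2·9 ≡ 18.
  x = λ² - 25 - 25 = 324 - 50 ≡ 13; y = λ·(25 - 13) - 21 ≡ 21. → (13, 21)
add P: (13, 21) + (25, 21). λ = (21 - 21)/(25 - 13) ≡ 0/12 mod 29. 12⁻¹ ≡ 17 (mod 29), so λ ≡ 0.
  x = λ² - 13 - 25 = 0 - 38 ≡ 20; y = λ·(13 - 20) - 21 ≡ 8. → (20, 8)
double: tangent at (20, 8): λ = (3·20² + 12)/(2·8) ≡ 23/16. 16⁻¹ ≡ 20 (mod 29), so λ ≡ 23·20 ≡ 25.
  x = λ² - 20 - 20 = 625 - 40 ≡ 5; y = λ·(20 - 5) - 8 ≡ 19. → (5, 19)
add P: (5, 19) + (25, 21). λ = (21 - 19)/(25 - 5) ≡ 2/20 mod 29. 20⁻¹ ≡ 16 (mod 29), so λ ≡ 3.
  x = λ² - 5 - 25 = 9 - 30 ≡ 8; y = λ·(5 - 8) - 19 ≡ 1. → (8, 1)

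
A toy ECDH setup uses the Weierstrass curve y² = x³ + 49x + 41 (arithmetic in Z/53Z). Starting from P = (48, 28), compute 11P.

Repeated addition: build up to 11P.
2P: tangent at (48, 28): λ = (3·48² + 49)/(2·28) ≡ 18/3. 3⁻¹ ≡ 18 (mod 53), so λ ≡ 18·18 ≡ 6.
  x = λ² - 48 - 48 = 36 - 96 ≡ 46; y = λ·(48 - 46) - 28 ≡ 37. → (46, 37)
3P: (46, 37) + (48, 28). λ = (28 - 37)/(48 - 46) ≡ 44/2 mod 53. 2⁻¹ ≡ 27 (mod 53), so λ ≡ 22.
  x = λ² - 46 - 48 = 484 - 94 ≡ 19; y = λ·(46 - 19) - 37 ≡ 27. → (19, 27)
4P: (19, 27) + (48, 28). λ = (28 - 27)/(48 - 19) ≡ 1/29 mod 53. 29⁻¹ ≡ 11 (mod 53), so λ ≡ 11.
  x = λ² - 19 - 48 = 121 - 67 ≡ 1; y = λ·(19 - 1) - 27 ≡ 12. → (1, 12)
5P: (1, 12) + (48, 28). λ = (28 - 12)/(48 - 1) ≡ 16/47 mod 53. 47⁻¹ ≡ 44 (mod 53) since 47·44 = 2068 ≡ 1, so λ ≡ 15.
  x = λ² - 1 - 48 = 225 - 49 ≡ 17; y = λ·(1 - 17) - 12 ≡ 13. → (17, 13)
6P: (17, 13) + (48, 28). λ = (28 - 13)/(48 - 17) ≡ 15/31 mod 53. 31⁻¹ ≡ 12 (mod 53), so λ ≡ 21.
  x = λ² - 17 - 48 = 441 - 65 ≡ 5; y = λ·(17 - 5) - 13 ≡ 27. → (5, 27)
7P: (5, 27) + (48, 28). λ = (28 - 27)/(48 - 5) ≡ 1/43 mod 53. 43⁻¹ ≡ 37 (mod 53) since 43·37 = 1591 ≡ 1, so λ ≡ 37.
  x = λ² - 5 - 48 = 1369 - 53 ≡ 44; y = λ·(5 - 44) - 27 ≡ 14. → (44, 14)
8P: (44, 14) + (48, 28). λ = (28 - 14)/(48 - 44) ≡ 14/4 mod 53. 4⁻¹ ≡ 40 (mod 53), so λ ≡ 30.
  x = λ² - 44 - 48 = 900 - 92 ≡ 13; y = λ·(44 - 13) - 14 ≡ 15. → (13, 15)
9P: (13, 15) + (48, 28). λ = (28 - 15)/(48 - 13) ≡ 13/35 mod 53. 35⁻¹ ≡ 50 (mod 53), so λ ≡ 14.
  x = λ² - 13 - 48 = 196 - 61 ≡ 29; y = λ·(13 - 29) - 15 ≡ 26. → (29, 26)
10P: (29, 26) + (48, 28). λ = (28 - 26)/(48 - 29) ≡ 2/19 mod 53. 19⁻¹ ≡ 14 (mod 53), so λ ≡ 28.
  x = λ² - 29 - 48 = 784 - 77 ≡ 18; y = λ·(29 - 18) - 26 ≡ 17. → (18, 17)
11P: (18, 17) + (48, 28). λ = (28 - 17)/(48 - 18) ≡ 11/30 mod 53. 30⁻¹ ≡ 23 (mod 53) since 30·23 = 690 ≡ 1, so λ ≡ 41.
  x = λ² - 18 - 48 = 1681 - 66 ≡ 25; y = λ·(18 - 25) - 17 ≡ 14. → (25, 14)

(25, 14)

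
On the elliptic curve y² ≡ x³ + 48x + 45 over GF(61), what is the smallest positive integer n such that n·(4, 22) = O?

8

2P: tangent at (4, 22): λ = (3·4² + 48)/(2·22) ≡ 35/44. 44⁻¹ ≡ 43 (mod 61) since 44·43 = 1892 ≡ 1, so λ ≡ 35·43 ≡ 41.
  x = λ² - 4 - 4 = 1681 - 8 ≡ 26; y = λ·(4 - 26) - 22 ≡ 52. → (26, 52)
3P: (26, 52) + (4, 22). λ = (22 - 52)/(4 - 26) ≡ 31/39 mod 61. 39⁻¹ ≡ 36 (mod 61), so λ ≡ 18.
  x = λ² - 26 - 4 = 324 - 30 ≡ 50; y = λ·(26 - 50) - 52 ≡ 4. → (50, 4)
4P: (50, 4) + (4, 22). λ = (22 - 4)/(4 - 50) ≡ 18/15 mod 61. 15⁻¹ ≡ 57 (mod 61), so λ ≡ 50.
  x = λ² - 50 - 4 = 2500 - 54 ≡ 6; y = λ·(50 - 6) - 4 ≡ 0. → (6, 0)
5P: (6, 0) + (4, 22). λ = (22 - 0)/(4 - 6) ≡ 22/59 mod 61. 59⁻¹ ≡ 30 (mod 61) since 59·30 = 1770 ≡ 1, so λ ≡ 50.
  x = λ² - 6 - 4 = 2500 - 10 ≡ 50; y = λ·(6 - 50) - 0 ≡ 57. → (50, 57)
6P: (50, 57) + (4, 22). λ = (22 - 57)/(4 - 50) ≡ 26/15 mod 61. 15⁻¹ ≡ 57 (mod 61), so λ ≡ 18.
  x = λ² - 50 - 4 = 324 - 54 ≡ 26; y = λ·(50 - 26) - 57 ≡ 9. → (26, 9)
7P: (26, 9) + (4, 22). λ = (22 - 9)/(4 - 26) ≡ 13/39 mod 61. 39⁻¹ ≡ 36 (mod 61), so λ ≡ 41.
  x = λ² - 26 - 4 = 1681 - 30 ≡ 4; y = λ·(26 - 4) - 9 ≡ 39. → (4, 39)
8P: (4, 39) + (4, 22): same x and y₁ ≡ -y₂, so the sum is O.
8P = O, so the order is 8.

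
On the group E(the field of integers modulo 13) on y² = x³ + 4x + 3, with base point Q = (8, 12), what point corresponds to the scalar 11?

(10, 4)

Double-and-add on 11 = (1011)₂. Start with Q = (8, 12) for the leading 1-bit.
double: tangent at (8, 12): λ = (3·8² + 4)/(2·12) ≡ 1/11. 11⁻¹ ≡ 6 (mod 13), so λ ≡ 1·6 ≡ 6.
  x = λ² - 8 - 8 = 36 - 16 ≡ 7; y = λ·(8 - 7) - 12 ≡ 7. → (7, 7)
double: tangent at (7, 7): λ = (3·7² + 4)/(2·7) ≡ 8/1. 1⁻¹ ≡ 1 (mod 13), so λ ≡ 8·1 ≡ 8.
  x = λ² - 7 - 7 = 64 - 14 ≡ 11; y = λ·(7 - 11) - 7 ≡ 0. → (11, 0)
add Q: (11, 0) + (8, 12). λ = (12 - 0)/(8 - 11) ≡ 12/10 mod 13. 10⁻¹ ≡ 4 (mod 13) since 10·4 = 40 ≡ 1, so λ ≡ 9.
  x = λ² - 11 - 8 = 81 - 19 ≡ 10; y = λ·(11 - 10) - 0 ≡ 9. → (10, 9)
double: tangent at (10, 9): λ = (3·10² + 4)/(2·9) ≡ 5/5. 5⁻¹ ≡ 8 (mod 13), so λ ≡ 5·8 ≡ 1.
  x = λ² - 10 - 10 = 1 - 20 ≡ 7; y = λ·(10 - 7) - 9 ≡ 7. → (7, 7)
add Q: (7, 7) + (8, 12). λ = (12 - 7)/(8 - 7) ≡ 5/1 mod 13. 1⁻¹ ≡ 1 (mod 13) since 1·1 = 1 ≡ 1, so λ ≡ 5.
  x = λ² - 7 - 8 = 25 - 15 ≡ 10; y = λ·(7 - 10) - 7 ≡ 4. → (10, 4)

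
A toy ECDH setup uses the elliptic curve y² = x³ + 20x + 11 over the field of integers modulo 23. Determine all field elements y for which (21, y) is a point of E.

x³ + 20x + 11 = 9692 ≡ 9 (mod 23).
Square roots of 9 mod 23: 3 and 20 (since 3² = 9 ≡ 9).

3, 20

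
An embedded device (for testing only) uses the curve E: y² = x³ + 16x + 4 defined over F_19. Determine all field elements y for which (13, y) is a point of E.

x³ + 16x + 4 = 2409 ≡ 15 (mod 19).
15 is a non-residue mod 19; no y exists.

none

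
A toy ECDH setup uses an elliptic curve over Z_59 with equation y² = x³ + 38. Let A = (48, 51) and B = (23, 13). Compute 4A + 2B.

First 4A:
Double-and-add on 4 = (100)₂. Start with A = (48, 51) for the leading 1-bit.
double: tangent at (48, 51): λ = (3·48² + 0)/(2·51) ≡ 9/43. 43⁻¹ ≡ 11 (mod 59), so λ ≡ 9·11 ≡ 40.
  x = λ² - 48 - 48 = 1600 - 96 ≡ 29; y = λ·(48 - 29) - 51 ≡ 1. → (29, 1)
double: tangent at (29, 1): λ = (3·29² + 0)/(2·1) ≡ 45/2. 2⁻¹ ≡ 30 (mod 59), so λ ≡ 45·30 ≡ 52.
  x = λ² - 29 - 29 = 2704 - 58 ≡ 50; y = λ·(29 - 50) - 1 ≡ 28. → (50, 28)
4A = (50, 28).
Next 2B:
Repeated addition: build up to 2B.
2B: tangent at (23, 13): λ = (3·23² + 0)/(2·13) ≡ 53/26. 26⁻¹ ≡ 25 (mod 59), so λ ≡ 53·25 ≡ 27.
  x = λ² - 23 - 23 = 729 - 46 ≡ 34; y = λ·(23 - 34) - 13 ≡ 44. → (34, 44)
2B = (34, 44).
Finally 4A + 2B:
(50, 28) + (34, 44). λ = (44 - 28)/(34 - 50) ≡ 16/43 mod 59. 43⁻¹ ≡ 11 (mod 59), so λ ≡ 58.
  x = λ² - 50 - 34 = 3364 - 84 ≡ 35; y = λ·(50 - 35) - 28 ≡ 16. → (35, 16)

(35, 16)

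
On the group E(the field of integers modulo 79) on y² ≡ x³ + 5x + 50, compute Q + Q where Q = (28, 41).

tangent at (28, 41): λ = (3·28² + 5)/(2·41) ≡ 66/3. 3⁻¹ ≡ 53 (mod 79) since 3·53 = 159 ≡ 1, so λ ≡ 66·53 ≡ 22.
  x = λ² - 28 - 28 = 484 - 56 ≡ 33; y = λ·(28 - 33) - 41 ≡ 7. → (33, 7)

(33, 7)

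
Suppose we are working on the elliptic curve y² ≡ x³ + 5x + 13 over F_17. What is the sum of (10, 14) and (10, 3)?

O

The two points share x = 10 and their y-coordinates satisfy 14 + 3 ≡ 0 (mod 17), so they are inverses. Their sum is ∞.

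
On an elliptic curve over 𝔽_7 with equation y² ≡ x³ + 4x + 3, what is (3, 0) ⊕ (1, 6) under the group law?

(5, 6)

(3, 0) + (1, 6). λ = (6 - 0)/(1 - 3) ≡ 6/5 mod 7. 5⁻¹ ≡ 3 (mod 7), so λ ≡ 4.
  x = λ² - 3 - 1 = 16 - 4 ≡ 5; y = λ·(3 - 5) - 0 ≡ 6. → (5, 6)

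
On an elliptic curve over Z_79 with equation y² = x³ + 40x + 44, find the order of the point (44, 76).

4

2P: tangent at (44, 76): λ = (3·44² + 40)/(2·76) ≡ 2/73. 73⁻¹ ≡ 13 (mod 79), so λ ≡ 2·13 ≡ 26.
  x = λ² - 44 - 44 = 676 - 88 ≡ 35; y = λ·(44 - 35) - 76 ≡ 0. → (35, 0)
3P: (35, 0) + (44, 76). λ = (76 - 0)/(44 - 35) ≡ 76/9 mod 79. 9⁻¹ ≡ 44 (mod 79), so λ ≡ 26.
  x = λ² - 35 - 44 = 676 - 79 ≡ 44; y = λ·(35 - 44) - 0 ≡ 3. → (44, 3)
4P: (44, 3) + (44, 76): same x and y₁ ≡ -y₂, so the sum is O.
4P = O, so the order is 4.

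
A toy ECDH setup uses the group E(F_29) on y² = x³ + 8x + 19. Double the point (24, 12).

tangent at (24, 12): λ = (3·24² + 8)/(2·12) ≡ 25/24. 24⁻¹ ≡ 23 (mod 29), so λ ≡ 25·23 ≡ 24.
  x = λ² - 24 - 24 = 576 - 48 ≡ 6; y = λ·(24 - 6) - 12 ≡ 14. → (6, 14)

(6, 14)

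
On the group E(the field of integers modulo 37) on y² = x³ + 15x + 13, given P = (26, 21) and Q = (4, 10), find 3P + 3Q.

(27, 11)

First 3P:
Repeated addition: build up to 3P.
2P: tangent at (26, 21): λ = (3·26² + 15)/(2·21) ≡ 8/5. 5⁻¹ ≡ 15 (mod 37), so λ ≡ 8·15 ≡ 9.
  x = λ² - 26 - 26 = 81 - 52 ≡ 29; y = λ·(26 - 29) - 21 ≡ 26. → (29, 26)
3P: (29, 26) + (26, 21). λ = (21 - 26)/(26 - 29) ≡ 32/34 mod 37. 34⁻¹ ≡ 12 (mod 37), so λ ≡ 14.
  x = λ² - 29 - 26 = 196 - 55 ≡ 30; y = λ·(29 - 30) - 26 ≡ 34. → (30, 34)
3P = (30, 34).
Next 3Q:
Repeated addition: build up to 3Q.
2Q: tangent at (4, 10): λ = (3·4² + 15)/(2·10) ≡ 26/20. 20⁻¹ ≡ 13 (mod 37) since 20·13 = 260 ≡ 1, so λ ≡ 26·13 ≡ 5.
  x = λ² - 4 - 4 = 25 - 8 ≡ 17; y = λ·(4 - 17) - 10 ≡ 36. → (17, 36)
3Q: (17, 36) + (4, 10). λ = (10 - 36)/(4 - 17) ≡ 11/24 mod 37. 24⁻¹ ≡ 17 (mod 37) since 24·17 = 408 ≡ 1, so λ ≡ 2.
  x = λ² - 17 - 4 = 4 - 21 ≡ 20; y = λ·(17 - 20) - 36 ≡ 32. → (20, 32)
3Q = (20, 32).
Finally 3P + 3Q:
(30, 34) + (20, 32). λ = (32 - 34)/(20 - 30) ≡ 35/27 mod 37. 27⁻¹ ≡ 11 (mod 37) since 27·11 = 297 ≡ 1, so λ ≡ 15.
  x = λ² - 30 - 20 = 225 - 50 ≡ 27; y = λ·(30 - 27) - 34 ≡ 11. → (27, 11)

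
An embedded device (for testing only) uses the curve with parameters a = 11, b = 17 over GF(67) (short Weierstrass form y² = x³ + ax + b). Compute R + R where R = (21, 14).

tangent at (21, 14): λ = (3·21² + 11)/(2·14) ≡ 61/28. 28⁻¹ ≡ 12 (mod 67), so λ ≡ 61·12 ≡ 62.
  x = λ² - 21 - 21 = 3844 - 42 ≡ 50; y = λ·(21 - 50) - 14 ≡ 64. → (50, 64)

(50, 64)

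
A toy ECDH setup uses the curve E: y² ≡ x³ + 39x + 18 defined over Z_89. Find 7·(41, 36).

(23, 55)

Write G = (41, 36).
Double-and-add on 7 = (111)₂. Start with G = (41, 36) for the leading 1-bit.
double: tangent at (41, 36): λ = (3·41² + 39)/(2·36) ≡ 9/72. 72⁻¹ ≡ 68 (mod 89), so λ ≡ 9·68 ≡ 78.
  x = λ² - 41 - 41 = 6084 - 82 ≡ 39; y = λ·(41 - 39) - 36 ≡ 31. → (39, 31)
add G: (39, 31) + (41, 36). λ = (36 - 31)/(41 - 39) ≡ 5/2 mod 89. 2⁻¹ ≡ 45 (mod 89) since 2·45 = 90 ≡ 1, so λ ≡ 47.
  x = λ² - 39 - 41 = 2209 - 80 ≡ 82; y = λ·(39 - 82) - 31 ≡ 84. → (82, 84)
double: tangent at (82, 84): λ = (3·82² + 39)/(2·84) ≡ 8/79. 79⁻¹ ≡ 80 (mod 89), so λ ≡ 8·80 ≡ 17.
  x = λ² - 82 - 82 = 289 - 164 ≡ 36; y = λ·(82 - 36) - 84 ≡ 75. → (36, 75)
add G: (36, 75) + (41, 36). λ = (36 - 75)/(41 - 36) ≡ 50/5 mod 89. 5⁻¹ ≡ 18 (mod 89), so λ ≡ 10.
  x = λ² - 36 - 41 = 100 - 77 ≡ 23; y = λ·(36 - 23) - 75 ≡ 55. → (23, 55)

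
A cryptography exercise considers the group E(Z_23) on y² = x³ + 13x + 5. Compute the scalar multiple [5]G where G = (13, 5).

(4, 11)

Repeated addition: build up to 5G.
2G: tangent at (13, 5): λ = (3·13² + 13)/(2·5) ≡ 14/10. 10⁻¹ ≡ 7 (mod 23) since 10·7 = 70 ≡ 1, so λ ≡ 14·7 ≡ 6.
  x = λ² - 13 - 13 = 36 - 26 ≡ 10; y = λ·(13 - 10) - 5 ≡ 13. → (10, 13)
3G: (10, 13) + (13, 5). λ = (5 - 13)/(13 - 10) ≡ 15/3 mod 23. 3⁻¹ ≡ 8 (mod 23) since 3·8 = 24 ≡ 1, so λ ≡ 5.
  x = λ² - 10 - 13 = 25 - 23 ≡ 2; y = λ·(10 - 2) - 13 ≡ 4. → (2, 4)
4G: (2, 4) + (13, 5). λ = (5 - 4)/(13 - 2) ≡ 1/11 mod 23. 11⁻¹ ≡ 21 (mod 23), so λ ≡ 21.
  x = λ² - 2 - 13 = 441 - 15 ≡ 12; y = λ·(2 - 12) - 4 ≡ 16. → (12, 16)
5G: (12, 16) + (13, 5). λ = (5 - 16)/(13 - 12) ≡ 12/1 mod 23. 1⁻¹ ≡ 1 (mod 23), so λ ≡ 12.
  x = λ² - 12 - 13 = 144 - 25 ≡ 4; y = λ·(12 - 4) - 16 ≡ 11. → (4, 11)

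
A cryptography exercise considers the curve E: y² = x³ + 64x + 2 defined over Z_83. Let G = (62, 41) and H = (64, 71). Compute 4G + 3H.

First 4G:
Double-and-add on 4 = (100)₂. Start with G = (62, 41) for the leading 1-bit.
double: tangent at (62, 41): λ = (3·62² + 64)/(2·41) ≡ 59/82. 82⁻¹ ≡ 82 (mod 83) since 82·82 = 6724 ≡ 1, so λ ≡ 59·82 ≡ 24.
  x = λ² - 62 - 62 = 576 - 124 ≡ 37; y = λ·(62 - 37) - 41 ≡ 61. → (37, 61)
double: tangent at (37, 61): λ = (3·37² + 64)/(2·61) ≡ 21/39. 39⁻¹ ≡ 66 (mod 83), so λ ≡ 21·66 ≡ 58.
  x = λ² - 37 - 37 = 3364 - 74 ≡ 53; y = λ·(37 - 53) - 61 ≡ 7. → (53, 7)
4G = (53, 7).
Next 3H:
Repeated addition: build up to 3H.
2H: tangent at (64, 71): λ = (3·64² + 64)/(2·71) ≡ 68/59. 59⁻¹ ≡ 38 (mod 83), so λ ≡ 68·38 ≡ 11.
  x = λ² - 64 - 64 = 121 - 128 ≡ 76; y = λ·(64 - 76) - 71 ≡ 46. → (76, 46)
3H: (76, 46) + (64, 71). λ = (71 - 46)/(64 - 76) ≡ 25/71 mod 83. 71⁻¹ ≡ 76 (mod 83), so λ ≡ 74.
  x = λ² - 76 - 64 = 5476 - 140 ≡ 24; y = λ·(76 - 24) - 46 ≡ 67. → (24, 67)
3H = (24, 67).
Finally 4G + 3H:
(53, 7) + (24, 67). λ = (67 - 7)/(24 - 53) ≡ 60/54 mod 83. 54⁻¹ ≡ 20 (mod 83), so λ ≡ 38.
  x = λ² - 53 - 24 = 1444 - 77 ≡ 39; y = λ·(53 - 39) - 7 ≡ 27. → (39, 27)

(39, 27)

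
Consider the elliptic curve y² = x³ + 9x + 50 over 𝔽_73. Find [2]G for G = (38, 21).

(69, 13)

tangent at (38, 21): λ = (3·38² + 9)/(2·21) ≡ 34/42. 42⁻¹ ≡ 40 (mod 73) since 42·40 = 1680 ≡ 1, so λ ≡ 34·40 ≡ 46.
  x = λ² - 38 - 38 = 2116 - 76 ≡ 69; y = λ·(38 - 69) - 21 ≡ 13. → (69, 13)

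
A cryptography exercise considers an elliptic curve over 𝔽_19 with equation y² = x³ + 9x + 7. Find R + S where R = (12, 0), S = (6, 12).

(12, 0) + (6, 12). λ = (12 - 0)/(6 - 12) ≡ 12/13 mod 19. 13⁻¹ ≡ 3 (mod 19), so λ ≡ 17.
  x = λ² - 12 - 6 = 289 - 18 ≡ 5; y = λ·(12 - 5) - 0 ≡ 5. → (5, 5)

(5, 5)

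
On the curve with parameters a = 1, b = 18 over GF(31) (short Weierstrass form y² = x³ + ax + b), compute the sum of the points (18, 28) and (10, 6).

(18, 28) + (10, 6). λ = (6 - 28)/(10 - 18) ≡ 9/23 mod 31. 23⁻¹ ≡ 27 (mod 31), so λ ≡ 26.
  x = λ² - 18 - 10 = 676 - 28 ≡ 28; y = λ·(18 - 28) - 28 ≡ 22. → (28, 22)

(28, 22)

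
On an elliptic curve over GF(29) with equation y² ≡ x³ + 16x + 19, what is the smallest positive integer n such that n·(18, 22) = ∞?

2P: tangent at (18, 22): λ = (3·18² + 16)/(2·22) ≡ 2/15. 15⁻¹ ≡ 2 (mod 29) since 15·2 = 30 ≡ 1, so λ ≡ 2·2 ≡ 4.
  x = λ² - 18 - 18 = 16 - 36 ≡ 9; y = λ·(18 - 9) - 22 ≡ 14. → (9, 14)
3P: (9, 14) + (18, 22). λ = (22 - 14)/(18 - 9) ≡ 8/9 mod 29. 9⁻¹ ≡ 13 (mod 29) since 9·13 = 117 ≡ 1, so λ ≡ 17.
  x = λ² - 9 - 18 = 289 - 27 ≡ 1; y = λ·(9 - 1) - 14 ≡ 6. → (1, 6)
4P: (1, 6) + (18, 22). λ = (22 - 6)/(18 - 1) ≡ 16/17 mod 29. 17⁻¹ ≡ 12 (mod 29) since 17·12 = 204 ≡ 1, so λ ≡ 18.
  x = λ² - 1 - 18 = 324 - 19 ≡ 15; y = λ·(1 - 15) - 6 ≡ 3. → (15, 3)
5P: (15, 3) + (18, 22). λ = (22 - 3)/(18 - 15) ≡ 19/3 mod 29. 3⁻¹ ≡ 10 (mod 29) since 3·10 = 30 ≡ 1, so λ ≡ 16.
  x = λ² - 15 - 18 = 256 - 33 ≡ 20; y = λ·(15 - 20) - 3 ≡ 4. → (20, 4)
6P: (20, 4) + (18, 22). λ = (22 - 4)/(18 - 20) ≡ 18/27 mod 29. 27⁻¹ ≡ 14 (mod 29), so λ ≡ 20.
  x = λ² - 20 - 18 = 400 - 38 ≡ 14; y = λ·(20 - 14) - 4 ≡ 0. → (14, 0)
7P: (14, 0) + (18, 22). λ = (22 - 0)/(18 - 14) ≡ 22/4 mod 29. 4⁻¹ ≡ 22 (mod 29), so λ ≡ 20.
  x = λ² - 14 - 18 = 400 - 32 ≡ 20; y = λ·(14 - 20) - 0 ≡ 25. → (20, 25)
8P: (20, 25) + (18, 22). λ = (22 - 25)/(18 - 20) ≡ 26/27 mod 29. 27⁻¹ ≡ 14 (mod 29) since 27·14 = 378 ≡ 1, so λ ≡ 16.
  x = λ² - 20 - 18 = 256 - 38 ≡ 15; y = λ·(20 - 15) - 25 ≡ 26. → (15, 26)
9P: (15, 26) + (18, 22). λ = (22 - 26)/(18 - 15) ≡ 25/3 mod 29. 3⁻¹ ≡ 10 (mod 29) since 3·10 = 30 ≡ 1, so λ ≡ 18.
  x = λ² - 15 - 18 = 324 - 33 ≡ 1; y = λ·(15 - 1) - 26 ≡ 23. → (1, 23)
10P: (1, 23) + (18, 22). λ = (22 - 23)/(18 - 1) ≡ 28/17 mod 29. 17⁻¹ ≡ 12 (mod 29) since 17·12 = 204 ≡ 1, so λ ≡ 17.
  x = λ² - 1 - 18 = 289 - 19 ≡ 9; y = λ·(1 - 9) - 23 ≡ 15. → (9, 15)
11P: (9, 15) + (18, 22). λ = (22 - 15)/(18 - 9) ≡ 7/9 mod 29. 9⁻¹ ≡ 13 (mod 29), so λ ≡ 4.
  x = λ² - 9 - 18 = 16 - 27 ≡ 18; y = λ·(9 - 18) - 15 ≡ 7. → (18, 7)
12P: (18, 7) + (18, 22): same x and y₁ ≡ -y₂, so the sum is ∞.
12P = ∞, so the order is 12.

12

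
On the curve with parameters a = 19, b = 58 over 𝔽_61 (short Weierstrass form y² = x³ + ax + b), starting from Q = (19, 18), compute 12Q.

Repeated addition: build up to 12Q.
2Q: tangent at (19, 18): λ = (3·19² + 19)/(2·18) ≡ 4/36. 36⁻¹ ≡ 39 (mod 61) since 36·39 = 1404 ≡ 1, so λ ≡ 4·39 ≡ 34.
  x = λ² - 19 - 19 = 1156 - 38 ≡ 20; y = λ·(19 - 20) - 18 ≡ 9. → (20, 9)
3Q: (20, 9) + (19, 18). λ = (18 - 9)/(19 - 20) ≡ 9/60 mod 61. 60⁻¹ ≡ 60 (mod 61), so λ ≡ 52.
  x = λ² - 20 - 19 = 2704 - 39 ≡ 42; y = λ·(20 - 42) - 9 ≡ 6. → (42, 6)
4Q: (42, 6) + (19, 18). λ = (18 - 6)/(19 - 42) ≡ 12/38 mod 61. 38⁻¹ ≡ 53 (mod 61), so λ ≡ 26.
  x = λ² - 42 - 19 = 676 - 61 ≡ 5; y = λ·(42 - 5) - 6 ≡ 41. → (5, 41)
5Q: (5, 41) + (19, 18). λ = (18 - 41)/(19 - 5) ≡ 38/14 mod 61. 14⁻¹ ≡ 48 (mod 61), so λ ≡ 55.
  x = λ² - 5 - 19 = 3025 - 24 ≡ 12; y = λ·(5 - 12) - 41 ≡ 1. → (12, 1)
6Q: (12, 1) + (19, 18). λ = (18 - 1)/(19 - 12) ≡ 17/7 mod 61. 7⁻¹ ≡ 35 (mod 61), so λ ≡ 46.
  x = λ² - 12 - 19 = 2116 - 31 ≡ 11; y = λ·(12 - 11) - 1 ≡ 45. → (11, 45)
7Q: (11, 45) + (19, 18). λ = (18 - 45)/(19 - 11) ≡ 34/8 mod 61. 8⁻¹ ≡ 23 (mod 61), so λ ≡ 50.
  x = λ² - 11 - 19 = 2500 - 30 ≡ 30; y = λ·(11 - 30) - 45 ≡ 42. → (30, 42)
8Q: (30, 42) + (19, 18). λ = (18 - 42)/(19 - 30) ≡ 37/50 mod 61. 50⁻¹ ≡ 11 (mod 61), so λ ≡ 41.
  x = λ² - 30 - 19 = 1681 - 49 ≡ 46; y = λ·(30 - 46) - 42 ≡ 34. → (46, 34)
9Q: (46, 34) + (19, 18). λ = (18 - 34)/(19 - 46) ≡ 45/34 mod 61. 34⁻¹ ≡ 9 (mod 61), so λ ≡ 39.
  x = λ² - 46 - 19 = 1521 - 65 ≡ 53; y = λ·(46 - 53) - 34 ≡ 59. → (53, 59)
10Q: (53, 59) + (19, 18). λ = (18 - 59)/(19 - 53) ≡ 20/27 mod 61. 27⁻¹ ≡ 52 (mod 61), so λ ≡ 3.
  x = λ² - 53 - 19 = 9 - 72 ≡ 59; y = λ·(53 - 59) - 59 ≡ 45. → (59, 45)
11Q: (59, 45) + (19, 18). λ = (18 - 45)/(19 - 59) ≡ 34/21 mod 61. 21⁻¹ ≡ 32 (mod 61), so λ ≡ 51.
  x = λ² - 59 - 19 = 2601 - 78 ≡ 22; y = λ·(59 - 22) - 45 ≡ 12. → (22, 12)
12Q: (22, 12) + (19, 18). λ = (18 - 12)/(19 - 22) ≡ 6/58 mod 61. 58⁻¹ ≡ 20 (mod 61), so λ ≡ 59.
  x = λ² - 22 - 19 = 3481 - 41 ≡ 24; y = λ·(22 - 24) - 12 ≡ 53. → (24, 53)

(24, 53)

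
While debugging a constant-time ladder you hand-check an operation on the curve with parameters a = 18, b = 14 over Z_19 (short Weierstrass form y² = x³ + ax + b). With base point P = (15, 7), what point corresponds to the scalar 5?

(11, 2)

Double-and-add on 5 = (101)₂. Start with P = (15, 7) for the leading 1-bit.
double: tangent at (15, 7): λ = (3·15² + 18)/(2·7) ≡ 9/14. 14⁻¹ ≡ 15 (mod 19), so λ ≡ 9·15 ≡ 2.
  x = λ² - 15 - 15 = 4 - 30 ≡ 12; y = λ·(15 - 12) - 7 ≡ 18. → (12, 18)
double: tangent at (12, 18): λ = (3·12² + 18)/(2·18) ≡ 13/17. 17⁻¹ ≡ 9 (mod 19) since 17·9 = 153 ≡ 1, so λ ≡ 13·9 ≡ 3.
  x = λ² - 12 - 12 = 9 - 24 ≡ 4; y = λ·(12 - 4) - 18 ≡ 6. → (4, 6)
add P: (4, 6) + (15, 7). λ = (7 - 6)/(15 - 4) ≡ 1/11 mod 19. 11⁻¹ ≡ 7 (mod 19) since 11·7 = 77 ≡ 1, so λ ≡ 7.
  x = λ² - 4 - 15 = 49 - 19 ≡ 11; y = λ·(4 - 11) - 6 ≡ 2. → (11, 2)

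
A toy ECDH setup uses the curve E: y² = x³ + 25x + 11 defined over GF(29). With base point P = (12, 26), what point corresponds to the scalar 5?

(12, 3)

Repeated addition: build up to 5P.
2P: tangent at (12, 26): λ = (3·12² + 25)/(2·26) ≡ 22/23. 23⁻¹ ≡ 24 (mod 29) since 23·24 = 552 ≡ 1, so λ ≡ 22·24 ≡ 6.
  x = λ² - 12 - 12 = 36 - 24 ≡ 12; y = λ·(12 - 12) - 26 ≡ 3. → (12, 3)
3P: (12, 3) + (12, 26): same x and y₁ ≡ -y₂, so the sum is 𝒪.
4P: 𝒪 + (12, 26) = (12, 26) (identity).
5P: tangent at (12, 26): λ = (3·12² + 25)/(2·26) ≡ 22/23. 23⁻¹ ≡ 24 (mod 29), so λ ≡ 22·24 ≡ 6.
  x = λ² - 12 - 12 = 36 - 24 ≡ 12; y = λ·(12 - 12) - 26 ≡ 3. → (12, 3)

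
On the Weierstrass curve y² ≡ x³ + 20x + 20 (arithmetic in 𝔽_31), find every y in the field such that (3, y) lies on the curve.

x³ + 20x + 20 = 107 ≡ 14 (mod 31).
Square roots of 14 mod 31: 13 and 18 (since 13² = 169 ≡ 14).

13, 18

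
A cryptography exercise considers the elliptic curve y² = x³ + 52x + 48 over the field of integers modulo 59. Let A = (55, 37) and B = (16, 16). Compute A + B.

(55, 37) + (16, 16). λ = (16 - 37)/(16 - 55) ≡ 38/20 mod 59. 20⁻¹ ≡ 3 (mod 59) since 20·3 = 60 ≡ 1, so λ ≡ 55.
  x = λ² - 55 - 16 = 3025 - 71 ≡ 4; y = λ·(55 - 4) - 37 ≡ 54. → (4, 54)

(4, 54)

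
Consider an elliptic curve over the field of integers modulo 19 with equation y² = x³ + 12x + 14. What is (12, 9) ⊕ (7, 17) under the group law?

(17, 18)

(12, 9) + (7, 17). λ = (17 - 9)/(7 - 12) ≡ 8/14 mod 19. 14⁻¹ ≡ 15 (mod 19), so λ ≡ 6.
  x = λ² - 12 - 7 = 36 - 19 ≡ 17; y = λ·(12 - 17) - 9 ≡ 18. → (17, 18)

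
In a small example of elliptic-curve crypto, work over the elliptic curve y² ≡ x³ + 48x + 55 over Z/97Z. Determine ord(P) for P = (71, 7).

9

2P: tangent at (71, 7): λ = (3·71² + 48)/(2·7) ≡ 39/14. 14⁻¹ ≡ 7 (mod 97) since 14·7 = 98 ≡ 1, so λ ≡ 39·7 ≡ 79.
  x = λ² - 71 - 71 = 6241 - 142 ≡ 85; y = λ·(71 - 85) - 7 ≡ 51. → (85, 51)
3P: (85, 51) + (71, 7). λ = (7 - 51)/(71 - 85) ≡ 53/83 mod 97. 83⁻¹ ≡ 90 (mod 97), so λ ≡ 17.
  x = λ² - 85 - 71 = 289 - 156 ≡ 36; y = λ·(85 - 36) - 51 ≡ 6. → (36, 6)
4P: (36, 6) + (71, 7). λ = (7 - 6)/(71 - 36) ≡ 1/35 mod 97. 35⁻¹ ≡ 61 (mod 97) since 35·61 = 2135 ≡ 1, so λ ≡ 61.
  x = λ² - 36 - 71 = 3721 - 107 ≡ 25; y = λ·(36 - 25) - 6 ≡ 83. → (25, 83)
5P: (25, 83) + (71, 7). λ = (7 - 83)/(71 - 25) ≡ 21/46 mod 97. 46⁻¹ ≡ 19 (mod 97), so λ ≡ 11.
  x = λ² - 25 - 71 = 121 - 96 ≡ 25; y = λ·(25 - 25) - 83 ≡ 14. → (25, 14)
6P: (25, 14) + (71, 7). λ = (7 - 14)/(71 - 25) ≡ 90/46 mod 97. 46⁻¹ ≡ 19 (mod 97) since 46·19 = 874 ≡ 1, so λ ≡ 61.
  x = λ² - 25 - 71 = 3721 - 96 ≡ 36; y = λ·(25 - 36) - 14 ≡ 91. → (36, 91)
7P: (36, 91) + (71, 7). λ = (7 - 91)/(71 - 36) ≡ 13/35 mod 97. 35⁻¹ ≡ 61 (mod 97) since 35·61 = 2135 ≡ 1, so λ ≡ 17.
  x = λ² - 36 - 71 = 289 - 107 ≡ 85; y = λ·(36 - 85) - 91 ≡ 46. → (85, 46)
8P: (85, 46) + (71, 7). λ = (7 - 46)/(71 - 85) ≡ 58/83 mod 97. 83⁻¹ ≡ 90 (mod 97), so λ ≡ 79.
  x = λ² - 85 - 71 = 6241 - 156 ≡ 71; y = λ·(85 - 71) - 46 ≡ 90. → (71, 90)
9P: (71, 90) + (71, 7): same x and y₁ ≡ -y₂, so the sum is ∞.
9P = ∞, so the order is 9.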